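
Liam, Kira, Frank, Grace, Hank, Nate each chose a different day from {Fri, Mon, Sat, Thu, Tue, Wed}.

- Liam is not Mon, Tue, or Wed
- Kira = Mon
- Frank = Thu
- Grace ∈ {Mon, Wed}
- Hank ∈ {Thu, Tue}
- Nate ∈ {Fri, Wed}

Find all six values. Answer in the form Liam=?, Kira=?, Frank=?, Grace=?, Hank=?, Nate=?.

Liam=Sat, Kira=Mon, Frank=Thu, Grace=Wed, Hank=Tue, Nate=Fri

Kira's domain is down to {Mon}, so Kira = Mon. Remove Mon from Grace.
Frank has just one choice, so Frank = Thu. Strike Thu from Liam, Hank.
Grace's domain is down to {Wed}, so Grace = Wed. So Nate can't be Wed.
Hank must be Tue (only option left).
Nate has just one choice, so Nate = Fri. Eliminate Fri elsewhere: Liam.
That leaves Liam = Sat.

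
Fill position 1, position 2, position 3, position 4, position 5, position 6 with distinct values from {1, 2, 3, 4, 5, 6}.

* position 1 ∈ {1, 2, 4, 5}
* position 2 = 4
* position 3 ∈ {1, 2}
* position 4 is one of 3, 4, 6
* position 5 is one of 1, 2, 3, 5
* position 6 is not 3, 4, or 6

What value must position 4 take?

position 2's domain is down to {4}, so position 2 = 4. So position 1, position 4 can't be 4.
The 5 still-open variables together cover exactly {1, 2, 3, 5, 6} — 5 values for 5 variables — and 6 appears only in position 4's list, so position 4 = 6.

6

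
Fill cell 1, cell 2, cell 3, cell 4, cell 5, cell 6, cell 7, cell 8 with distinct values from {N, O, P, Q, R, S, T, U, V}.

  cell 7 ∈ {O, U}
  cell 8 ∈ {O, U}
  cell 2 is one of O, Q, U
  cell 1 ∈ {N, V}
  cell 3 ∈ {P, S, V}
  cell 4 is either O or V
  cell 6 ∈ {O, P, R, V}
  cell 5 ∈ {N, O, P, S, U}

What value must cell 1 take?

N

The 8 variables together cover exactly {N, O, P, Q, R, S, U, V} — 8 values for 8 variables — and Q appears only in cell 2's list, so cell 2 = Q.
Among the 7 still-open variables, R fits only cell 6 (and all 7 values in {N, O, P, R, S, U, V} must be used), so cell 6 = R.
cell 7 and cell 8 between them cover only {O, U} — a naked pair. Remove those values from cell 4, cell 5.
cell 4's domain is down to {V}, so cell 4 = V. Remove V from cell 1, cell 3.
So cell 1 = N.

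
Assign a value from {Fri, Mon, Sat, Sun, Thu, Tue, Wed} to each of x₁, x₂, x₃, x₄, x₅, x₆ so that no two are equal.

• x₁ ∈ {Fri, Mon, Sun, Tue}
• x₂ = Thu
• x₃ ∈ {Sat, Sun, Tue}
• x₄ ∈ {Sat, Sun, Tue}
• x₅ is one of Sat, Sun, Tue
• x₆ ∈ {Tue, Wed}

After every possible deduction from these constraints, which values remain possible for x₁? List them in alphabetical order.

x₂'s domain is down to {Thu}, so x₂ = Thu.
x₃, x₄, x₅ between them cover only {Sat, Sun, Tue} — a naked triple. Remove those values from x₁, x₆.
x₆ has just one choice, so x₆ = Wed.
No further eliminations apply; x₁ can still be any of Fri, Mon.

Fri, Mon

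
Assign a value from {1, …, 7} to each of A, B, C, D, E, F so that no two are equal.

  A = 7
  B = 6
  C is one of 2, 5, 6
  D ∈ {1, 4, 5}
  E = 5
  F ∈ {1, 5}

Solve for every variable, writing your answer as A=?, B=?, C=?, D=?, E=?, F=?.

A's domain is down to {7}, so A = 7.
B's domain is down to {6}, so B = 6. So C can't be 6.
E must be 5 (only option left). Strike 5 from C, D, F.
F has just one choice, so F = 1. Eliminate 1 elsewhere: D.
C's domain is down to {2}, so C = 2.
That leaves D = 4.

A=7, B=6, C=2, D=4, E=5, F=1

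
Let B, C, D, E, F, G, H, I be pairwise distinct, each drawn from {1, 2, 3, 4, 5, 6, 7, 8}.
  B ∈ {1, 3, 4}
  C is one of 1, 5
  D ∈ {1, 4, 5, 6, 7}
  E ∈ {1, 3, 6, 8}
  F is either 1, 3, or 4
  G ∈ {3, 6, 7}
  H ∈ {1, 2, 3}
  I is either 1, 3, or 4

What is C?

The 8 variables together cover exactly {1, 2, 3, 4, 5, 6, 7, 8} — 8 values for 8 variables — and 2 appears only in H's list, so H = 2.
The 7 still-open variables together cover exactly {1, 3, 4, 5, 6, 7, 8} — 7 values for 7 variables — and 8 appears only in E's list, so E = 8.
B, F, I between them cover only {1, 3, 4} — a naked triple. Remove those values from C, D, G.
So C = 5.

5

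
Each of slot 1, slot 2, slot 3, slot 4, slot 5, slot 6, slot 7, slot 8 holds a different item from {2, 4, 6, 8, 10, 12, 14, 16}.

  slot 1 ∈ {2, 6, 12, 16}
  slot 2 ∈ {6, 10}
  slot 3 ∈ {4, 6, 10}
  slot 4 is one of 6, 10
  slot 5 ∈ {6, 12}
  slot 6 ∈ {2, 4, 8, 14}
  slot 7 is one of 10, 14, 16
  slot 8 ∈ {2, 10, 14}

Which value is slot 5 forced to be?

12

The 8 variables draw from only 8 values {2, 4, 6, 8, 10, 12, 14, 16}, so each is used; only slot 6 can be 8, hence slot 6 = 8.
The 7 still-open variables draw from only 7 values {2, 4, 6, 10, 12, 14, 16}, so each is used; only slot 3 can be 4, hence slot 3 = 4.
The 2 variables slot 2 and slot 4 are confined to {6, 10}, which locks those values in; drop them from slot 1, slot 5, slot 7, slot 8.
So slot 5 = 12.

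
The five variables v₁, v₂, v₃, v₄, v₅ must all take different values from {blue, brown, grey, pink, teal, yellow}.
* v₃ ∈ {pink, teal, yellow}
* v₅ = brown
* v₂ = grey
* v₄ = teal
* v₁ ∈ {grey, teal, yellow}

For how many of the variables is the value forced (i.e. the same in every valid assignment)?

v₂ must be grey (only option left). So v₁ can't be grey.
That leaves v₄ = teal. Eliminate teal elsewhere: v₁, v₃.
v₅ must be brown (only option left).
v₁ has just one choice, so v₁ = yellow. Remove yellow from v₃.
v₃ must be pink (only option left).
Every variable is fixed: v₁=yellow, v₂=grey, v₃=pink, v₄=teal, v₅=brown. That makes 5.

5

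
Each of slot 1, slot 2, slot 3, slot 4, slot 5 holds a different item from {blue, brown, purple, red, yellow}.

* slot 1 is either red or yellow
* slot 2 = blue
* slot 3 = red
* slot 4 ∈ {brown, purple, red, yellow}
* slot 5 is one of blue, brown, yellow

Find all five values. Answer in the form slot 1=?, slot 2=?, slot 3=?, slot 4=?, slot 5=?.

slot 1=yellow, slot 2=blue, slot 3=red, slot 4=purple, slot 5=brown

slot 2 must be blue (only option left). Eliminate blue elsewhere: slot 5.
slot 3 must be red (only option left). Eliminate red elsewhere: slot 1, slot 4.
slot 1 has just one choice, so slot 1 = yellow. Remove yellow from slot 4, slot 5.
slot 5 must be brown (only option left). Eliminate brown elsewhere: slot 4.
That leaves slot 4 = purple.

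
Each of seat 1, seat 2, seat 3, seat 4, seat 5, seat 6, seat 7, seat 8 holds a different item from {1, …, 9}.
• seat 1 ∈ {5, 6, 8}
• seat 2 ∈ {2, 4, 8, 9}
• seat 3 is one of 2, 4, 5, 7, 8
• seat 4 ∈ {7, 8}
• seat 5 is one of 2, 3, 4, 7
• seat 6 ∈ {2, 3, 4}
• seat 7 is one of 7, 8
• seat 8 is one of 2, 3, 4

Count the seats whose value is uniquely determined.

3

The 8 variables together cover exactly {2, 3, 4, 5, 6, 7, 8, 9} — 8 values for 8 variables — and 6 appears only in seat 1's list, so seat 1 = 6.
The 7 still-open variables together cover exactly {2, 3, 4, 5, 7, 8, 9} — 7 values for 7 variables — and 5 appears only in seat 3's list, so seat 3 = 5.
The 6 still-open variables draw from only 6 values {2, 3, 4, 7, 8, 9}, so each is used; only seat 2 can be 9, hence seat 2 = 9.
seat 4 and seat 7 share exactly the 2 values {7, 8}; by pigeonhole those values go to them, so strike 7, 8 from seat 5.
Determined: seat 1=6, seat 2=9, seat 3=5. The other seats each still have more than one consistent value. That makes 3.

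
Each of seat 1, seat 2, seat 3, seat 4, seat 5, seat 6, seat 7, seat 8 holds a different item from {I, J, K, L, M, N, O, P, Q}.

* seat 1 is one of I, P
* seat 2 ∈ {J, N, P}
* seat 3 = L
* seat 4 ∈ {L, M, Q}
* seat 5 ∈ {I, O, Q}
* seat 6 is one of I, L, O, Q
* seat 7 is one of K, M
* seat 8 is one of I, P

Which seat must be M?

seat 3 has just one choice, so seat 3 = L. Strike L from seat 4, seat 6.
The 2 variables seat 1 and seat 8 are confined to {I, P}, which locks those values in; drop them from seat 2, seat 5, seat 6.
The 2 variables seat 5 and seat 6 are confined to {O, Q}, which locks those values in; drop them from seat 4.
So M goes to seat 4.

seat 4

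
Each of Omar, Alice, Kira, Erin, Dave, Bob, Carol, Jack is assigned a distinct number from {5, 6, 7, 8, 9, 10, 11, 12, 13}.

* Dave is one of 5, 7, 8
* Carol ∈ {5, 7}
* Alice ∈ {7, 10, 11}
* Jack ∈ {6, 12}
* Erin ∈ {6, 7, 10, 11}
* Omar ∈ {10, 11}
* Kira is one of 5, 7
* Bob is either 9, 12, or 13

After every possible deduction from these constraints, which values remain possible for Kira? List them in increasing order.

The 2 variables Kira and Carol are confined to {5, 7}, which locks those values in; drop them from Alice, Erin, Dave.
Dave has just one choice, so Dave = 8.
Omar and Alice between them cover only {10, 11} — a naked pair. Remove those values from Erin.
That leaves Erin = 6. Remove 6 from Jack.
Jack must be 12 (only option left). Eliminate 12 elsewhere: Bob.
No further eliminations apply; Kira can still be any of 5, 7.

5, 7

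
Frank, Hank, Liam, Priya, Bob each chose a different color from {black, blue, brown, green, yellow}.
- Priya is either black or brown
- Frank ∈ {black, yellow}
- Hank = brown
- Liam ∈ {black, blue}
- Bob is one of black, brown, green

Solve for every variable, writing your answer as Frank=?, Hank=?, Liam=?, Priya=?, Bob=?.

Frank=yellow, Hank=brown, Liam=blue, Priya=black, Bob=green

Hank has just one choice, so Hank = brown. So Priya, Bob can't be brown.
Priya must be black (only option left). Eliminate black elsewhere: Frank, Liam, Bob.
Bob has just one choice, so Bob = green.
Frank's domain is down to {yellow}, so Frank = yellow.
Liam must be blue (only option left).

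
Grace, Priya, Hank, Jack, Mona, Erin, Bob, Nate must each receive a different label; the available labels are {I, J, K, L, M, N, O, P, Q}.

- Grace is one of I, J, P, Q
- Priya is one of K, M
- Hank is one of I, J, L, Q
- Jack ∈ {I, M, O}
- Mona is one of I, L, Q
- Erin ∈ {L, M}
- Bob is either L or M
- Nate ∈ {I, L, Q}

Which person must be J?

Hank

Among the 8 variables, K fits only Priya (and all 8 values in {I, J, K, L, M, O, P, Q} must be used), so Priya = K.
The 7 still-open variables together cover exactly {I, J, L, M, O, P, Q} — 7 values for 7 variables — and O appears only in Jack's list, so Jack = O.
The 6 still-open variables together cover exactly {I, J, L, M, P, Q} — 6 values for 6 variables — and P appears only in Grace's list, so Grace = P.
The 5 still-open variables draw from only 5 values {I, J, L, M, Q}, so each is used; only Hank can be J, hence Hank = J.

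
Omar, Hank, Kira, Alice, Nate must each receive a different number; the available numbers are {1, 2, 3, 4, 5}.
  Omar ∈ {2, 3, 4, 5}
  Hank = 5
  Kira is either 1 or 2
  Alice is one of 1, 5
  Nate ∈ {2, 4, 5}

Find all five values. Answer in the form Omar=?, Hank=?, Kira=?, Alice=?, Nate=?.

Hank must be 5 (only option left). Remove 5 from Omar, Alice, Nate.
Alice's domain is down to {1}, so Alice = 1. Strike 1 from Kira.
Kira must be 2 (only option left). Eliminate 2 elsewhere: Omar, Nate.
Nate's domain is down to {4}, so Nate = 4. Eliminate 4 elsewhere: Omar.
That leaves Omar = 3.

Omar=3, Hank=5, Kira=2, Alice=1, Nate=4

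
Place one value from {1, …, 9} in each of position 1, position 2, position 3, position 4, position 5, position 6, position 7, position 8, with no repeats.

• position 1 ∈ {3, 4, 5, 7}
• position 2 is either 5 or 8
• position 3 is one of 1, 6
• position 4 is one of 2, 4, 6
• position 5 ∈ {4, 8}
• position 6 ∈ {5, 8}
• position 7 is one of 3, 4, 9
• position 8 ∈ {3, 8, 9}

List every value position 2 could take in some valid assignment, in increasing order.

5, 8

The 2 variables position 2 and position 6 are confined to {5, 8}, which locks those values in; drop them from position 1, position 5, position 8.
That leaves position 5 = 4. Remove 4 from position 1, position 4, position 7.
position 7 and position 8 share exactly the 2 values {3, 9}; by pigeonhole those values go to them, so strike 3, 9 from position 1.
position 1's domain is down to {7}, so position 1 = 7.
No further eliminations apply; position 2 can still be any of 5, 8.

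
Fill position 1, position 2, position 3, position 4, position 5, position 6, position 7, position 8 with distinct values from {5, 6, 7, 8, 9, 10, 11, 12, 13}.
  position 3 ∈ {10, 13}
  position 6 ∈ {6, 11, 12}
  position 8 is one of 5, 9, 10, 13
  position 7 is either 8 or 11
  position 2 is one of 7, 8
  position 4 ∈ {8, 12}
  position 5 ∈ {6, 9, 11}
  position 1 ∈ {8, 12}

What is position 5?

position 1 and position 4 between them cover only {8, 12} — a naked pair. Remove those values from position 2, position 6, position 7.
position 2's domain is down to {7}, so position 2 = 7.
position 7 has just one choice, so position 7 = 11. Eliminate 11 elsewhere: position 5, position 6.
position 6 must be 6 (only option left). Eliminate 6 elsewhere: position 5.
So position 5 = 9.

9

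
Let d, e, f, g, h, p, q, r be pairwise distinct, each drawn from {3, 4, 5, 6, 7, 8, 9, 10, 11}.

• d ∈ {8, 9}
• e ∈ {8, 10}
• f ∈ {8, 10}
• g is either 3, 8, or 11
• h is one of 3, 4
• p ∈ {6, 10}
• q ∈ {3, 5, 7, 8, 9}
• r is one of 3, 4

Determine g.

The 2 variables e and f are confined to {8, 10}, which locks those values in; drop them from d, g, p, q.
d must be 9 (only option left). Strike 9 from q.
p has just one choice, so p = 6.
The 2 variables h and r are confined to {3, 4}, which locks those values in; drop them from g, q.
So g = 11.

11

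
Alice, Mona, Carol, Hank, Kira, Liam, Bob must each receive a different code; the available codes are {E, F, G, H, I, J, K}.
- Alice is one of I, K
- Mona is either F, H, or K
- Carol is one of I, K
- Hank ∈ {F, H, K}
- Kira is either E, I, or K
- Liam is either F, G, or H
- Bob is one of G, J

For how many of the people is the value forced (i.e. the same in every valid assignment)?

3

The 7 variables together cover exactly {E, F, G, H, I, J, K} — 7 values for 7 variables — and E appears only in Kira's list, so Kira = E.
The 6 still-open variables together cover exactly {F, G, H, I, J, K} — 6 values for 6 variables — and J appears only in Bob's list, so Bob = J.
The 5 still-open variables draw from only 5 values {F, G, H, I, K}, so each is used; only Liam can be G, hence Liam = G.
Alice and Carol between them cover only {I, K} — a naked pair. Remove those values from Mona, Hank.
Determined: Kira=E, Liam=G, Bob=J. The other people each still have more than one consistent value. That makes 3.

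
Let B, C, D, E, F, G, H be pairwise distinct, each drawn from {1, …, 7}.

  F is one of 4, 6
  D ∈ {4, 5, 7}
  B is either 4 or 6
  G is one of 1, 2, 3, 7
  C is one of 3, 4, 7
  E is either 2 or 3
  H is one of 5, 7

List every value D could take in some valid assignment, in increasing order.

5, 7

The 7 variables draw from only 7 values {1, 2, 3, 4, 5, 6, 7}, so each is used; only G can be 1, hence G = 1.
The 6 still-open variables together cover exactly {2, 3, 4, 5, 6, 7} — 6 values for 6 variables — and 2 appears only in E's list, so E = 2.
The 5 still-open variables together cover exactly {3, 4, 5, 6, 7} — 5 values for 5 variables — and 3 appears only in C's list, so C = 3.
B and F share exactly the 2 values {4, 6}; by pigeonhole those values go to them, so strike 4, 6 from D.
No further eliminations apply; D can still be any of 5, 7.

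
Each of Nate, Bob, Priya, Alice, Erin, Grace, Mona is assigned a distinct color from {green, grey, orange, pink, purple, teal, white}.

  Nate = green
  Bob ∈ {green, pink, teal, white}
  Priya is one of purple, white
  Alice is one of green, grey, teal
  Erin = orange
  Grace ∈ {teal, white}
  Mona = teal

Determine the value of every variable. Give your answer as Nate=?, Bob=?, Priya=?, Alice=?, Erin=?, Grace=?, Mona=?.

Nate=green, Bob=pink, Priya=purple, Alice=grey, Erin=orange, Grace=white, Mona=teal

Nate has just one choice, so Nate = green. Eliminate green elsewhere: Bob, Alice.
That leaves Erin = orange.
Mona has just one choice, so Mona = teal. Remove teal from Bob, Alice, Grace.
That leaves Alice = grey.
Grace has just one choice, so Grace = white. Strike white from Bob, Priya.
That leaves Bob = pink.
Priya's domain is down to {purple}, so Priya = purple.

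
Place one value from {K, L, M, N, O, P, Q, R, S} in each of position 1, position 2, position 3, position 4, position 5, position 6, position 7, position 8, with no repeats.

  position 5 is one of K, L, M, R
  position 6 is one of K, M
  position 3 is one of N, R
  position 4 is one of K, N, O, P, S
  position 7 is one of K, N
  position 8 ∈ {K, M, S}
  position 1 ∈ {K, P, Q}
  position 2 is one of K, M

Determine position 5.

L

position 2 and position 6 share exactly the 2 values {K, M}; by pigeonhole those values go to them, so strike K, M from position 1, position 4, position 5, position 7, position 8.
position 7 has just one choice, so position 7 = N. Remove N from position 3, position 4.
position 8 must be S (only option left). So position 4 can't be S.
That leaves position 3 = R. So position 5 can't be R.
So position 5 = L.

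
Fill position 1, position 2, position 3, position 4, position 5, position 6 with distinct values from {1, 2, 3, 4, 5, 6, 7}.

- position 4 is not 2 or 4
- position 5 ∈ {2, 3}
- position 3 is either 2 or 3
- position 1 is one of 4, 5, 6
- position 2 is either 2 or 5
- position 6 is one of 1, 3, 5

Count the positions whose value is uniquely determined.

The 2 variables position 3 and position 5 are confined to {2, 3}, which locks those values in; drop them from position 2, position 4, position 6.
position 2's domain is down to {5}, so position 2 = 5. Eliminate 5 elsewhere: position 1, position 4, position 6.
That leaves position 6 = 1. Strike 1 from position 4.
Determined: position 2=5, position 6=1. The other positions each still have more than one consistent value. That makes 2.

2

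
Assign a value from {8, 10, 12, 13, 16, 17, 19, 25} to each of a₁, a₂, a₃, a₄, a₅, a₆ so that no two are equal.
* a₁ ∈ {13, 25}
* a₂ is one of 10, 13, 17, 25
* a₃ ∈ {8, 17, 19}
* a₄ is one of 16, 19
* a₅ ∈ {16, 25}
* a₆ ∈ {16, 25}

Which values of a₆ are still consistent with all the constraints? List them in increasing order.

a₅ and a₆ share exactly the 2 values {16, 25}; by pigeonhole those values go to them, so strike 16, 25 from a₁, a₂, a₄.
That leaves a₁ = 13. Eliminate 13 elsewhere: a₂.
a₄ has just one choice, so a₄ = 19. Eliminate 19 elsewhere: a₃.
No further eliminations apply; a₆ can still be any of 16, 25.

16, 25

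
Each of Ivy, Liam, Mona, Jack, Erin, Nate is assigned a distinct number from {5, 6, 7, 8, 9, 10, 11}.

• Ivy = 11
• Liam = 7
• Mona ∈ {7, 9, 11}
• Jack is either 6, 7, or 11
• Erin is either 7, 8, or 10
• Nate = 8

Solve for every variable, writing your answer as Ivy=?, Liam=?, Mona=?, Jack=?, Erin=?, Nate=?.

Ivy=11, Liam=7, Mona=9, Jack=6, Erin=10, Nate=8

Ivy has just one choice, so Ivy = 11. So Mona, Jack can't be 11.
Liam must be 7 (only option left). Eliminate 7 elsewhere: Mona, Jack, Erin.
Mona must be 9 (only option left).
Jack has just one choice, so Jack = 6.
That leaves Nate = 8. Strike 8 from Erin.
Erin must be 10 (only option left).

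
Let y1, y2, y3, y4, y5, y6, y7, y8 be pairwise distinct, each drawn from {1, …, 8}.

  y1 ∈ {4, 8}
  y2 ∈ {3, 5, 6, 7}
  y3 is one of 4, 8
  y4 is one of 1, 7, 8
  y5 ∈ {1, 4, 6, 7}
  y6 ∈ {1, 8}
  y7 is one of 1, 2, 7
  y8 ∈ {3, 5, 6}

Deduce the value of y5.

6

The 8 variables draw from only 8 values {1, 2, 3, 4, 5, 6, 7, 8}, so each is used; only y7 can be 2, hence y7 = 2.
The 2 variables y1 and y3 are confined to {4, 8}, which locks those values in; drop them from y4, y5, y6.
y6 has just one choice, so y6 = 1. So y4, y5 can't be 1.
y4 has just one choice, so y4 = 7. Eliminate 7 elsewhere: y2, y5.
So y5 = 6.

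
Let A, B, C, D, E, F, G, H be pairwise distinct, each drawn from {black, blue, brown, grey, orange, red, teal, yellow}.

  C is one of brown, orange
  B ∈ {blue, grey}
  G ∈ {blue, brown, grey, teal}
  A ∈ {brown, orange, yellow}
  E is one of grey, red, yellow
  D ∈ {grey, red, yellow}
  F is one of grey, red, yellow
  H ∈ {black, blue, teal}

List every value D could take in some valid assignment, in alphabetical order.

grey, red, yellow

Among the 8 variables, black fits only H (and all 8 values in {black, blue, brown, grey, orange, red, teal, yellow} must be used), so H = black.
Among the 7 still-open variables, teal fits only G (and all 7 values in {blue, brown, grey, orange, red, teal, yellow} must be used), so G = teal.
The 6 still-open variables together cover exactly {blue, brown, grey, orange, red, yellow} — 6 values for 6 variables — and blue appears only in B's list, so B = blue.
D, E, F share exactly the 3 values {grey, red, yellow}; by pigeonhole those values go to them, so strike grey, red, yellow from A.
No further eliminations apply; D can still be any of grey, red, yellow.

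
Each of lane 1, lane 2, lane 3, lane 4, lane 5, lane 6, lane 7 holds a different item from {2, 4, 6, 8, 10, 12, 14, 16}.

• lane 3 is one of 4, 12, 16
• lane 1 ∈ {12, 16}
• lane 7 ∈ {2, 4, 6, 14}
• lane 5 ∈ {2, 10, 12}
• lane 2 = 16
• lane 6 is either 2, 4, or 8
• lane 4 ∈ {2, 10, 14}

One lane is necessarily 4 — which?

lane 3

lane 2 must be 16 (only option left). Eliminate 16 elsewhere: lane 1, lane 3.
lane 1 has just one choice, so lane 1 = 12. So lane 3, lane 5 can't be 12.
So 4 goes to lane 3.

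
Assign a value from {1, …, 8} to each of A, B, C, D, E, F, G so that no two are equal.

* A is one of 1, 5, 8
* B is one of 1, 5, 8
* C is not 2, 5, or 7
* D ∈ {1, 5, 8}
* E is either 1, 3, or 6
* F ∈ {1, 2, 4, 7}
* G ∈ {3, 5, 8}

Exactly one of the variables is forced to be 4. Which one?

C

The 3 variables A, B, D are confined to {1, 5, 8}, which locks those values in; drop them from C, E, F, G.
G's domain is down to {3}, so G = 3. Eliminate 3 elsewhere: C, E.
E must be 6 (only option left). Remove 6 from C.
So 4 goes to C.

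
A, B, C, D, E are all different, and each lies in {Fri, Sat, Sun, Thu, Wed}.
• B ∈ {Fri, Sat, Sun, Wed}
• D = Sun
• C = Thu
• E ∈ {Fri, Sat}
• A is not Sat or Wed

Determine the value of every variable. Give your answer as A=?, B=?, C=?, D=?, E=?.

C's domain is down to {Thu}, so C = Thu. Eliminate Thu elsewhere: A.
D has just one choice, so D = Sun. Remove Sun from A, B.
A must be Fri (only option left). Eliminate Fri elsewhere: B, E.
That leaves E = Sat. Remove Sat from B.
B must be Wed (only option left).

A=Fri, B=Wed, C=Thu, D=Sun, E=Sat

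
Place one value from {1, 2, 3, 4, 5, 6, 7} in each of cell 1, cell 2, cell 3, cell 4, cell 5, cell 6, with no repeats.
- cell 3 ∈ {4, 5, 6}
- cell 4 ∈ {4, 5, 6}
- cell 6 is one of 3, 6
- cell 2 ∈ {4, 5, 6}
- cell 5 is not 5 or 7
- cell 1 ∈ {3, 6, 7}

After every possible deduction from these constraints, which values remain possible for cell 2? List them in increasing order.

4, 5, 6

cell 2, cell 3, cell 4 share exactly the 3 values {4, 5, 6}; by pigeonhole those values go to them, so strike 4, 5, 6 from cell 1, cell 5, cell 6.
cell 6's domain is down to {3}, so cell 6 = 3. Strike 3 from cell 1, cell 5.
That leaves cell 1 = 7.
No further eliminations apply; cell 2 can still be any of 4, 5, 6.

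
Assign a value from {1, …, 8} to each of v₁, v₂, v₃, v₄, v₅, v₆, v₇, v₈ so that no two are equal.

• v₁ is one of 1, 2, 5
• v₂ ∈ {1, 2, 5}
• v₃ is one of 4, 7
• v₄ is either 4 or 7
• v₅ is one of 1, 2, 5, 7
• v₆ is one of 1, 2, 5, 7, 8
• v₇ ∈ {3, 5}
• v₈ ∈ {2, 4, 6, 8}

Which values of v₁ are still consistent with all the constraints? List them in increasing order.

1, 2, 5

The 8 variables draw from only 8 values {1, 2, 3, 4, 5, 6, 7, 8}, so each is used; only v₇ can be 3, hence v₇ = 3.
Among the 7 still-open variables, 6 fits only v₈ (and all 7 values in {1, 2, 4, 5, 6, 7, 8} must be used), so v₈ = 6.
The 6 still-open variables together cover exactly {1, 2, 4, 5, 7, 8} — 6 values for 6 variables — and 8 appears only in v₆'s list, so v₆ = 8.
The 2 variables v₃ and v₄ are confined to {4, 7}, which locks those values in; drop them from v₅.
No further eliminations apply; v₁ can still be any of 1, 2, 5.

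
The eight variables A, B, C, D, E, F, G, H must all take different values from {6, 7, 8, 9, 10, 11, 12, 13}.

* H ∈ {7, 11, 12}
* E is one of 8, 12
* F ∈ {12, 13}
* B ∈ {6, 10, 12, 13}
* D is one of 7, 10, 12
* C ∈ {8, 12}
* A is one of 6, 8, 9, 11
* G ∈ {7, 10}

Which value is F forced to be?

13

The 8 variables together cover exactly {6, 7, 8, 9, 10, 11, 12, 13} — 8 values for 8 variables — and 9 appears only in A's list, so A = 9.
Among the 7 still-open variables, 6 fits only B (and all 7 values in {6, 7, 8, 10, 11, 12, 13} must be used), so B = 6.
The 6 still-open variables together cover exactly {7, 8, 10, 11, 12, 13} — 6 values for 6 variables — and 11 appears only in H's list, so H = 11.
The 5 still-open variables draw from only 5 values {7, 8, 10, 12, 13}, so each is used; only F can be 13, hence F = 13.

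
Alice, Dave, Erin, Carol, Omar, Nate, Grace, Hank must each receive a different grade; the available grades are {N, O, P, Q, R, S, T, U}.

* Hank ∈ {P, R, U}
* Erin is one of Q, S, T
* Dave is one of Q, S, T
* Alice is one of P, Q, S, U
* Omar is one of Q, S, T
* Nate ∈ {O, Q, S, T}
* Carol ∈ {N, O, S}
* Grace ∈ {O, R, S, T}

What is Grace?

R

Among the 8 variables, N fits only Carol (and all 8 values in {N, O, P, Q, R, S, T, U} must be used), so Carol = N.
The 3 variables Dave, Erin, Omar are confined to {Q, S, T}, which locks those values in; drop them from Alice, Nate, Grace.
Nate's domain is down to {O}, so Nate = O. Eliminate O elsewhere: Grace.
So Grace = R.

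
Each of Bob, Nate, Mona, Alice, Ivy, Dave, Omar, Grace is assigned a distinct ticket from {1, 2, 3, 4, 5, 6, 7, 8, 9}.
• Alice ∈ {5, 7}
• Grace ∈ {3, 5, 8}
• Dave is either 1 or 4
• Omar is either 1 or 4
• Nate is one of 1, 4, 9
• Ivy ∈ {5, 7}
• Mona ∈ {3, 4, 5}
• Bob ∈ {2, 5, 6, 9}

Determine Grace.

8

Alice and Ivy between them cover only {5, 7} — a naked pair. Remove those values from Bob, Mona, Grace.
The 2 variables Dave and Omar are confined to {1, 4}, which locks those values in; drop them from Nate, Mona.
Nate must be 9 (only option left). Remove 9 from Bob.
That leaves Mona = 3. So Grace can't be 3.
So Grace = 8.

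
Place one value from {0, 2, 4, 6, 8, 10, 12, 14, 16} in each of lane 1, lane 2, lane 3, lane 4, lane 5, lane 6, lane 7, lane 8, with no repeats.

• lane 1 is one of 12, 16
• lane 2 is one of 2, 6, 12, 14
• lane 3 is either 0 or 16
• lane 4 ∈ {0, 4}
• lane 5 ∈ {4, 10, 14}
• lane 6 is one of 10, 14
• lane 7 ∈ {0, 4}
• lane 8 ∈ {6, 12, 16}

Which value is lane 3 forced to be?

The 8 variables draw from only 8 values {0, 2, 4, 6, 10, 12, 14, 16}, so each is used; only lane 2 can be 2, hence lane 2 = 2.
The 7 still-open variables together cover exactly {0, 4, 6, 10, 12, 14, 16} — 7 values for 7 variables — and 6 appears only in lane 8's list, so lane 8 = 6.
Among the 6 still-open variables, 12 fits only lane 1 (and all 6 values in {0, 4, 10, 12, 14, 16} must be used), so lane 1 = 12.
Among the 5 still-open variables, 16 fits only lane 3 (and all 5 values in {0, 4, 10, 14, 16} must be used), so lane 3 = 16.

16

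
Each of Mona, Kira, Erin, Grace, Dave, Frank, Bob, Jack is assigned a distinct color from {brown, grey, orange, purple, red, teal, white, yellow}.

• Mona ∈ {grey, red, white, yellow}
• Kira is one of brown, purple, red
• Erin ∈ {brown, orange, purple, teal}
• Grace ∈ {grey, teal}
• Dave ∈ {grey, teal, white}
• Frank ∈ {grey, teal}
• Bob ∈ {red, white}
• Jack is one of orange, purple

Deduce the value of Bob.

Among the 8 variables, yellow fits only Mona (and all 8 values in {brown, grey, orange, purple, red, teal, white, yellow} must be used), so Mona = yellow.
Grace and Frank share exactly the 2 values {grey, teal}; by pigeonhole those values go to them, so strike grey, teal from Erin, Dave.
Dave must be white (only option left). Remove white from Bob.
So Bob = red.

red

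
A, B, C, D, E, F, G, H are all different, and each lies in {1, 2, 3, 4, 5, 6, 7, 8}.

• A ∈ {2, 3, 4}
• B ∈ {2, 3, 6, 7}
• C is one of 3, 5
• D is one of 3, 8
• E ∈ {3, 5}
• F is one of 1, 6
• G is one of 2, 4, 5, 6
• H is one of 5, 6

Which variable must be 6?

The 8 variables draw from only 8 values {1, 2, 3, 4, 5, 6, 7, 8}, so each is used; only F can be 1, hence F = 1.
The 7 still-open variables draw from only 7 values {2, 3, 4, 5, 6, 7, 8}, so each is used; only B can be 7, hence B = 7.
The 6 still-open variables together cover exactly {2, 3, 4, 5, 6, 8} — 6 values for 6 variables — and 8 appears only in D's list, so D = 8.
The 2 variables C and E are confined to {3, 5}, which locks those values in; drop them from A, G, H.
So 6 goes to H.

H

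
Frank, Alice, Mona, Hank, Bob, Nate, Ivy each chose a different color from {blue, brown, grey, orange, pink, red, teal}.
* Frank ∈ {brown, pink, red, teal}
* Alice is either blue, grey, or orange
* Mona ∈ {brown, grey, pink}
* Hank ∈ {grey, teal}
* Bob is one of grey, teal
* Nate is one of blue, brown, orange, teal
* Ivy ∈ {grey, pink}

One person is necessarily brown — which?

Mona

Among the 7 variables, red fits only Frank (and all 7 values in {blue, brown, grey, orange, pink, red, teal} must be used), so Frank = red.
Hank and Bob between them cover only {grey, teal} — a naked pair. Remove those values from Alice, Mona, Nate, Ivy.
Ivy has just one choice, so Ivy = pink. Remove pink from Mona.
So brown goes to Mona.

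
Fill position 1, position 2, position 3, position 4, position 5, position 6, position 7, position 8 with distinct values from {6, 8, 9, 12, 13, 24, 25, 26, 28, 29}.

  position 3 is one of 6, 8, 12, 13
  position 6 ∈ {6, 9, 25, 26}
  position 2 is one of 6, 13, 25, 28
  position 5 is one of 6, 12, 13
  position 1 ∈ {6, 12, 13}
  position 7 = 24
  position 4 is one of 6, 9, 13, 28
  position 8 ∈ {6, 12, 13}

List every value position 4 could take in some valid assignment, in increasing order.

9, 28

position 7 must be 24 (only option left).
position 1, position 5, position 8 share exactly the 3 values {6, 12, 13}; by pigeonhole those values go to them, so strike 6, 12, 13 from position 2, position 3, position 4, position 6.
position 3 must be 8 (only option left).
No further eliminations apply; position 4 can still be any of 9, 28.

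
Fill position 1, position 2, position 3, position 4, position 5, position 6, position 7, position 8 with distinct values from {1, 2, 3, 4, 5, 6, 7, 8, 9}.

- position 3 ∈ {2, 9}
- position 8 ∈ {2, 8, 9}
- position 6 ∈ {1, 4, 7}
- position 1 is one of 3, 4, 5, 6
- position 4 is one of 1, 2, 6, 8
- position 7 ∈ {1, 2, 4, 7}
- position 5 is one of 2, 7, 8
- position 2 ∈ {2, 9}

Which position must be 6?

position 2 and position 3 between them cover only {2, 9} — a naked pair. Remove those values from position 4, position 5, position 7, position 8.
position 8's domain is down to {8}, so position 8 = 8. Remove 8 from position 4, position 5.
That leaves position 5 = 7. Strike 7 from position 6, position 7.
position 6 and position 7 between them cover only {1, 4} — a naked pair. Remove those values from position 1, position 4.
So 6 goes to position 4.

position 4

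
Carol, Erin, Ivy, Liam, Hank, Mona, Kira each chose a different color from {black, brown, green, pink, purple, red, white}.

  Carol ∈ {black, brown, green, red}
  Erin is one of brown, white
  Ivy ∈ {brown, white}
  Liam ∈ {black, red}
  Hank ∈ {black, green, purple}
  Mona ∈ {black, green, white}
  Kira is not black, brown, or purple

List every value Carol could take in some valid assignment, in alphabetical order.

Among the 7 variables, pink fits only Kira (and all 7 values in {black, brown, green, pink, purple, red, white} must be used), so Kira = pink.
The 6 still-open variables draw from only 6 values {black, brown, green, purple, red, white}, so each is used; only Hank can be purple, hence Hank = purple.
The 2 variables Erin and Ivy are confined to {brown, white}, which locks those values in; drop them from Carol, Mona.
No further eliminations apply; Carol can still be any of black, green, red.

black, green, red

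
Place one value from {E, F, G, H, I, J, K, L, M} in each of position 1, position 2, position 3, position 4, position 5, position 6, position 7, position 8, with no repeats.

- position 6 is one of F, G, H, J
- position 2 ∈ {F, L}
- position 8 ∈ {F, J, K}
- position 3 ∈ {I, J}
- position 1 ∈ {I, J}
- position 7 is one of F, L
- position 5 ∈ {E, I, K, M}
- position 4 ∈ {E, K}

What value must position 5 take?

The 2 variables position 1 and position 3 are confined to {I, J}, which locks those values in; drop them from position 5, position 6, position 8.
The 2 variables position 2 and position 7 are confined to {F, L}, which locks those values in; drop them from position 6, position 8.
That leaves position 8 = K. Remove K from position 4, position 5.
position 4 must be E (only option left). Eliminate E elsewhere: position 5.
So position 5 = M.

M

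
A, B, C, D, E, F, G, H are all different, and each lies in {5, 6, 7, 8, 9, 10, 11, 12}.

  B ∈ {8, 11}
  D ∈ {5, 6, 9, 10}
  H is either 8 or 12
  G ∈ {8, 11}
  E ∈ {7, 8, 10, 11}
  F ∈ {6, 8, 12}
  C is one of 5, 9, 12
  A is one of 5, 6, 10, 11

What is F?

6

Among the 8 variables, 7 fits only E (and all 8 values in {5, 6, 7, 8, 9, 10, 11, 12} must be used), so E = 7.
B and G share exactly the 2 values {8, 11}; by pigeonhole those values go to them, so strike 8, 11 from A, F, H.
H's domain is down to {12}, so H = 12. Remove 12 from C, F.
So F = 6.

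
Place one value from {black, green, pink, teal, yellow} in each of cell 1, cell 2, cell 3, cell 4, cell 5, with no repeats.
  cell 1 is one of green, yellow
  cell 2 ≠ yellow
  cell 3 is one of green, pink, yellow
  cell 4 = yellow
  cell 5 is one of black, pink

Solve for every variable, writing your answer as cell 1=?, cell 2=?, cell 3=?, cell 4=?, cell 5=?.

cell 4's domain is down to {yellow}, so cell 4 = yellow. Strike yellow from cell 1, cell 3.
cell 1's domain is down to {green}, so cell 1 = green. Remove green from cell 2, cell 3.
cell 3 has just one choice, so cell 3 = pink. Eliminate pink elsewhere: cell 2, cell 5.
cell 5 must be black (only option left). Strike black from cell 2.
That leaves cell 2 = teal.

cell 1=green, cell 2=teal, cell 3=pink, cell 4=yellow, cell 5=black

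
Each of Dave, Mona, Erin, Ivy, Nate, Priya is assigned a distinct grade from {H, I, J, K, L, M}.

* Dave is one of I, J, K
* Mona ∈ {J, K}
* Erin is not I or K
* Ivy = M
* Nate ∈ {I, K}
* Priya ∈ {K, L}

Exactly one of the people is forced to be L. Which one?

Priya

Ivy must be M (only option left). Remove M from Erin.
Among the 5 still-open variables, H fits only Erin (and all 5 values in {H, I, J, K, L} must be used), so Erin = H.
Among the 4 still-open variables, L fits only Priya (and all 4 values in {I, J, K, L} must be used), so Priya = L.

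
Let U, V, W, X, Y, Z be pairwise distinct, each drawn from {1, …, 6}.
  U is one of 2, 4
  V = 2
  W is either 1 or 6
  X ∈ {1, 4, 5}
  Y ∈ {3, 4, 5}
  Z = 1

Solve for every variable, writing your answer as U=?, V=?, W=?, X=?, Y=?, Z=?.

U=4, V=2, W=6, X=5, Y=3, Z=1

V has just one choice, so V = 2. Strike 2 from U.
Z must be 1 (only option left). Remove 1 from W, X.
That leaves U = 4. Strike 4 from X, Y.
W has just one choice, so W = 6.
X must be 5 (only option left). Eliminate 5 elsewhere: Y.
Y has just one choice, so Y = 3.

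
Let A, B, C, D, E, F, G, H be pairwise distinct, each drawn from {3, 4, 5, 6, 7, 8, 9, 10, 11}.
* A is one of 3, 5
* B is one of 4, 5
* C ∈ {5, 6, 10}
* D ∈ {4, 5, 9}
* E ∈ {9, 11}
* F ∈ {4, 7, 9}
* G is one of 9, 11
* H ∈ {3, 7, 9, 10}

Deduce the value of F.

Among the 8 variables, 6 fits only C (and all 8 values in {3, 4, 5, 6, 7, 9, 10, 11} must be used), so C = 6.
The 7 still-open variables draw from only 7 values {3, 4, 5, 7, 9, 10, 11}, so each is used; only H can be 10, hence H = 10.
The 6 still-open variables together cover exactly {3, 4, 5, 7, 9, 11} — 6 values for 6 variables — and 3 appears only in A's list, so A = 3.
The 5 still-open variables together cover exactly {4, 5, 7, 9, 11} — 5 values for 5 variables — and 7 appears only in F's list, so F = 7.

7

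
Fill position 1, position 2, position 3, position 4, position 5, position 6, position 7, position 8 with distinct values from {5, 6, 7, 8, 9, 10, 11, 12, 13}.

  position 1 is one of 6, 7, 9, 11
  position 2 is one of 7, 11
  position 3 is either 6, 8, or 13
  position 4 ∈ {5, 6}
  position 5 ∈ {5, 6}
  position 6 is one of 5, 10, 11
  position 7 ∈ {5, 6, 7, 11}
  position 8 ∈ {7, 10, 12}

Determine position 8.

position 4 and position 5 between them cover only {5, 6} — a naked pair. Remove those values from position 1, position 3, position 6, position 7.
The 2 variables position 2 and position 7 are confined to {7, 11}, which locks those values in; drop them from position 1, position 6, position 8.
position 1's domain is down to {9}, so position 1 = 9.
position 6 must be 10 (only option left). Eliminate 10 elsewhere: position 8.
So position 8 = 12.

12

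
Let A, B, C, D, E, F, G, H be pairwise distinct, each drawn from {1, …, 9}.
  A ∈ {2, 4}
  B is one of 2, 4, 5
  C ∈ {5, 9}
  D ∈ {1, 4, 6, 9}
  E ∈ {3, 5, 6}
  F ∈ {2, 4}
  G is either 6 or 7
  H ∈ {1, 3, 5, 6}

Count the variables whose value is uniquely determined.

3

The 8 variables draw from only 8 values {1, 2, 3, 4, 5, 6, 7, 9}, so each is used; only G can be 7, hence G = 7.
A and F share exactly the 2 values {2, 4}; by pigeonhole those values go to them, so strike 2, 4 from B, D.
B must be 5 (only option left). Eliminate 5 elsewhere: C, E, H.
That leaves C = 9. Eliminate 9 elsewhere: D.
Determined: B=5, C=9, G=7. The other variables each still have more than one consistent value. That makes 3.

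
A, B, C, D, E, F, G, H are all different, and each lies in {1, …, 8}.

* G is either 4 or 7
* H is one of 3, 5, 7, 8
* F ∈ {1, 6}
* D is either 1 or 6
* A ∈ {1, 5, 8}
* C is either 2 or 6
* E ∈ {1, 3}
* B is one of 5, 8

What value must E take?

3

Among the 8 variables, 2 fits only C (and all 8 values in {1, 2, 3, 4, 5, 6, 7, 8} must be used), so C = 2.
The 7 still-open variables draw from only 7 values {1, 3, 4, 5, 6, 7, 8}, so each is used; only G can be 4, hence G = 4.
The 6 still-open variables draw from only 6 values {1, 3, 5, 6, 7, 8}, so each is used; only H can be 7, hence H = 7.
The 5 still-open variables draw from only 5 values {1, 3, 5, 6, 8}, so each is used; only E can be 3, hence E = 3.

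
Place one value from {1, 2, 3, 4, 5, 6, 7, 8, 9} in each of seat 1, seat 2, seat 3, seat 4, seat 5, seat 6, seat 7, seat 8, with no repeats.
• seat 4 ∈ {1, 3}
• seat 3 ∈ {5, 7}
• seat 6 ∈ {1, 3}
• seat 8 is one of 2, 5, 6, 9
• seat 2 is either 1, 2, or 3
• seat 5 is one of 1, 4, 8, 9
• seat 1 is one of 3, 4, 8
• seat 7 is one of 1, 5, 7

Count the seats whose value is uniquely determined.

seat 4 and seat 6 between them cover only {1, 3} — a naked pair. Remove those values from seat 1, seat 2, seat 5, seat 7.
seat 2 has just one choice, so seat 2 = 2. So seat 8 can't be 2.
seat 3 and seat 7 share exactly the 2 values {5, 7}; by pigeonhole those values go to them, so strike 5, 7 from seat 8.
Determined: seat 2=2. The other seats each still have more than one consistent value. That makes 1.

1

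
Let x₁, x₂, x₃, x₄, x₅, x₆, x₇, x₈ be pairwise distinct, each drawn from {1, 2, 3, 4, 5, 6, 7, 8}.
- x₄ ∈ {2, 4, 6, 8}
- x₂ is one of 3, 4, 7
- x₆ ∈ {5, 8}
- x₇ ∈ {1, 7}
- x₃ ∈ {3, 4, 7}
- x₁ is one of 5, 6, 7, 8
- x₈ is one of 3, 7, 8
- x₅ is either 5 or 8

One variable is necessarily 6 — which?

The 8 variables draw from only 8 values {1, 2, 3, 4, 5, 6, 7, 8}, so each is used; only x₇ can be 1, hence x₇ = 1.
Among the 7 still-open variables, 2 fits only x₄ (and all 7 values in {2, 3, 4, 5, 6, 7, 8} must be used), so x₄ = 2.
The 6 still-open variables together cover exactly {3, 4, 5, 6, 7, 8} — 6 values for 6 variables — and 6 appears only in x₁'s list, so x₁ = 6.

x₁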